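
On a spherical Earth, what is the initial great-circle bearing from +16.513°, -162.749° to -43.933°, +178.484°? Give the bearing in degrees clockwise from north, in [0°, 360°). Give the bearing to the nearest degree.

Δλ = 178.484 − -162.749 = 341.233°; wrapped into (−180°, 180°]: -18.767°.
θ = atan2( sin Δλ · cos φ₂ , cos φ₁ · sin φ₂ − sin φ₁ · cos φ₂ · cos Δλ )
  = atan2(-0.23169, -0.85901) = -164.906° → normalised to [0°, 360°): 195.094°.

195°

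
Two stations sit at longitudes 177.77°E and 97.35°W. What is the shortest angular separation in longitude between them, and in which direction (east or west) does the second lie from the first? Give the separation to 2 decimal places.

84.88° east

Raw difference: -97.35 − 177.77 = -275.12°.
Normalise into (−180°, 180°]: -275.12° + 360° = 84.88°.
Positive ⇒ the second point lies to the east; separation 84.88°.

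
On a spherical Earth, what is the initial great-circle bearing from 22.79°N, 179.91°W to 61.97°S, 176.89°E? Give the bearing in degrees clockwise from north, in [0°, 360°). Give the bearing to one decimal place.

Δλ = 176.89 − -179.91 = 356.80°; wrapped into (−180°, 180°]: -3.20°.
θ = atan2( sin Δλ · cos φ₂ , cos φ₁ · sin φ₂ − sin φ₁ · cos φ₂ · cos Δλ )
  = atan2(-0.02623, -0.99554) = -178.491° → normalised to [0°, 360°): 181.509°.

181.5°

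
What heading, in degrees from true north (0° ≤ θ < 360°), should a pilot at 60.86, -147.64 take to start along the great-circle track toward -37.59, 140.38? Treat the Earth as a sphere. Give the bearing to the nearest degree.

Δλ = 140.38 − -147.64 = 288.02°; wrapped into (−180°, 180°]: -71.98°.
θ = atan2( sin Δλ · cos φ₂ , cos φ₁ · sin φ₂ − sin φ₁ · cos φ₂ · cos Δλ )
  = atan2(-0.75353, -0.51114) = -124.150° → normalised to [0°, 360°): 235.850°.

236°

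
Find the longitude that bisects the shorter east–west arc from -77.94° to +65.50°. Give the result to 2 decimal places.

-6.22°

Signed shortest Δλ from -77.94° to +65.50° is +143.44°.
Midpoint longitude = -77.94° + (+143.44°)/2 = -77.94° + 71.72° = -6.22°.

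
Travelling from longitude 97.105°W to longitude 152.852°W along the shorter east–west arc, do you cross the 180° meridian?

Signed shortest Δλ = ((-152.852 − -97.105 + 180) mod 360) − 180 = -55.747°.
Going west by 55.747° from -97.105° reaches -152.852° without touching 180°.

No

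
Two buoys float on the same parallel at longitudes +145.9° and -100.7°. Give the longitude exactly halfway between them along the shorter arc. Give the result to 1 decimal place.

-157.4°

Signed shortest Δλ from +145.9° to -100.7° is +113.4°.
Midpoint longitude = +145.9° + (+113.4°)/2 = +145.9° + 56.7° = +202.6°.
Normalise into (−180°, 180°]: -157.4°.
(The naïve average (+145.9 + -100.7)/2 = 22.6° is on the wrong side of the globe.)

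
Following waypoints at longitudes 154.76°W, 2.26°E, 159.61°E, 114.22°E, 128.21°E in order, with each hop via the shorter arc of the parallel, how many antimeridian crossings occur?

0

Leg 1: -154.76° → +2.26°, shortest Δλ = 157.02° (east) — does not cross 180°.
Leg 2: +2.26° → +159.61°, shortest Δλ = 157.35° (east) — does not cross 180°.
Leg 3: +159.61° → +114.22°, shortest Δλ = -45.39° (west) — does not cross 180°.
Leg 4: +114.22° → +128.21°, shortest Δλ = 13.99° (east) — does not cross 180°.
Total crossings: 0.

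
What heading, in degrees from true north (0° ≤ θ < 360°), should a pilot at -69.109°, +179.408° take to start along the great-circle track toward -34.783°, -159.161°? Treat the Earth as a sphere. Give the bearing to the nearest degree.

30°

Δλ = -159.161 − 179.408 = -338.569°; wrapped into (−180°, 180°]: 21.431°.
θ = atan2( sin Δλ · cos φ₂ , cos φ₁ · sin φ₂ − sin φ₁ · cos φ₂ · cos Δλ )
  = atan2(0.30009, 0.51085) = 30.432° → normalised to [0°, 360°): 30.432°.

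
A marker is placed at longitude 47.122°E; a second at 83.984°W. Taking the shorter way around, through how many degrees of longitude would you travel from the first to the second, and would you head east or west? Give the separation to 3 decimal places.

Raw difference: -83.984 − 47.122 = -131.106°.
Normalise into (−180°, 180°]: -131.106° stays -131.106°.
Negative ⇒ the second point lies to the west; separation 131.106°.

131.106° west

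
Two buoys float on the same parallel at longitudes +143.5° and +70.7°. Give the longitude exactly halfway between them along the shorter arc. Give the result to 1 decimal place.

Signed shortest Δλ from +143.5° to +70.7° is -72.8°.
Midpoint longitude = +143.5° + (-72.8°)/2 = +143.5° − 36.4° = +107.1°.

+107.1°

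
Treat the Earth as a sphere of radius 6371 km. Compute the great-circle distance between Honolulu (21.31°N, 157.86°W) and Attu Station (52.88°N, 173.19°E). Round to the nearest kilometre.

4290 km

Δλ = 173.19 − -157.86 = 331.05°; wrapped into (−180°, 180°]: -28.95°.
Δφ = 52.88 − 21.31 = 31.57°.
a = sin²(Δφ/2) + cos φ₁ · cos φ₂ · sin²(Δλ/2) = 0.109127.
c = 2·atan2(√a, √(1−a)) = 0.67333 rad → d = 6371·c ≈ 4289.81 km.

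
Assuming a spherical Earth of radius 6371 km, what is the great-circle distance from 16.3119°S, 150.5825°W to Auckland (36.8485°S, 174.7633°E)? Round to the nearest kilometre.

4098 km

Δλ = 174.7633 − -150.5825 = 325.3458°; wrapped into (−180°, 180°]: -34.6542°.
Δφ = -36.8485 − -16.3119 = -20.5366°.
a = sin²(Δφ/2) + cos φ₁ · cos φ₂ · sin²(Δλ/2) = 0.099899.
c = 2·atan2(√a, √(1−a)) = 0.64316 rad → d = 6371·c ≈ 4097.60 km.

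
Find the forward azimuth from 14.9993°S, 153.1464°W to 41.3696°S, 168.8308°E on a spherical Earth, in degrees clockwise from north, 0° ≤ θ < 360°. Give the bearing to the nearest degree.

224°

Δλ = 168.8308 − -153.1464 = 321.9772°; wrapped into (−180°, 180°]: -38.0228°.
θ = atan2( sin Δλ · cos φ₂ , cos φ₁ · sin φ₂ − sin φ₁ · cos φ₂ · cos Δλ )
  = atan2(-0.46227, -0.48539) = -136.398° → normalised to [0°, 360°): 223.602°.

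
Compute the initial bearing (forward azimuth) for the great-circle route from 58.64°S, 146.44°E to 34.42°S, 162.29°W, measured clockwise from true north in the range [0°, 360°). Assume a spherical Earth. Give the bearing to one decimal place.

Δλ = -162.29 − 146.44 = -308.73°; wrapped into (−180°, 180°]: 51.27°.
θ = atan2( sin Δλ · cos φ₂ , cos φ₁ · sin φ₂ − sin φ₁ · cos φ₂ · cos Δλ )
  = atan2(0.64352, 0.14655) = 77.171° → normalised to [0°, 360°): 77.171°.

77.2°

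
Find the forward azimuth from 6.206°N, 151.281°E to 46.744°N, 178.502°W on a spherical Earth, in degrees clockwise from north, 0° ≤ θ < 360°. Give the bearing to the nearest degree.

28°

Δλ = -178.502 − 151.281 = -329.783°; wrapped into (−180°, 180°]: 30.217°.
θ = atan2( sin Δλ · cos φ₂ , cos φ₁ · sin φ₂ − sin φ₁ · cos φ₂ · cos Δλ )
  = atan2(0.34487, 0.66002) = 27.588° → normalised to [0°, 360°): 27.588°.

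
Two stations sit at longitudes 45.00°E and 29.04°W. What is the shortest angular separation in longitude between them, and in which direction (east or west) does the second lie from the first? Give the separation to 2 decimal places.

74.04° west

Raw difference: -29.04 − 45.00 = -74.04°.
Normalise into (−180°, 180°]: -74.04° stays -74.04°.
Negative ⇒ the second point lies to the west; separation 74.04°.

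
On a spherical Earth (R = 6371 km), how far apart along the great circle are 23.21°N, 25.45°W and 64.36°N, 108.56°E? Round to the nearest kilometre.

9504 km

Δλ = 108.56 − -25.45 = 134.01°.
Δφ = 64.36 − 23.21 = 41.15°.
a = sin²(Δφ/2) + cos φ₁ · cos φ₂ · sin²(Δλ/2) = 0.460508.
c = 2·atan2(√a, √(1−a)) = 1.49173 rad → d = 6371·c ≈ 9503.81 km.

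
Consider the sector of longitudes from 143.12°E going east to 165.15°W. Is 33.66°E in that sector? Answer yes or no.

No

Band width going east from +143.12° to -165.15°: ((-165.15 − 143.12) mod 360) = 51.73°.
Offset of +33.66° east of the west edge: ((33.66 − 143.12) mod 360) = 250.54°.
250.54° > 51.73° ⇒ outside.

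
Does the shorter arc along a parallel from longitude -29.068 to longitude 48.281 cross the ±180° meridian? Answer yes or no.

Signed shortest Δλ = ((48.281 − -29.068 + 180) mod 360) − 180 = 77.349°.
Going east by 77.349° from -29.068° reaches +48.281° without touching 180°.

No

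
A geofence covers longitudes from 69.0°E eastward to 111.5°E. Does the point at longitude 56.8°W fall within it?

Band width going east from +69.0° to +111.5°: ((111.5 − 69.0) mod 360) = 42.5°.
Offset of -56.8° east of the west edge: ((-56.8 − 69.0) mod 360) = 234.2°.
234.2° > 42.5° ⇒ outside.

No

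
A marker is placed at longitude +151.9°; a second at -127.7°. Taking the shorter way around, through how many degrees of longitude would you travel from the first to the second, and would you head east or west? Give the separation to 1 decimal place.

Raw difference: -127.7 − 151.9 = -279.6°.
Normalise into (−180°, 180°]: -279.6° + 360° = 80.4°.
Positive ⇒ the second point lies to the east; separation 80.4°.

80.4° east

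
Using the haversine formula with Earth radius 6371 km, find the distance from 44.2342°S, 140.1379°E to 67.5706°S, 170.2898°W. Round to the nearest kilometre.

Δλ = -170.2898 − 140.1379 = -310.4277°; wrapped into (−180°, 180°]: 49.5723°.
Δφ = -67.5706 − -44.2342 = -23.3364°.
a = sin²(Δφ/2) + cos φ₁ · cos φ₂ · sin²(Δλ/2) = 0.088950.
c = 2·atan2(√a, √(1−a)) = 0.60571 rad → d = 6371·c ≈ 3858.95 km.

3859 km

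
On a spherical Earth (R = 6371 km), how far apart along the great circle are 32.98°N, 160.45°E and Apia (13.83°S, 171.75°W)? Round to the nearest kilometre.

5984 km

Δλ = -171.75 − 160.45 = -332.20°; wrapped into (−180°, 180°]: 27.80°.
Δφ = -13.83 − 32.98 = -46.81°.
a = sin²(Δφ/2) + cos φ₁ · cos φ₂ · sin²(Δλ/2) = 0.204797.
c = 2·atan2(√a, √(1−a)) = 0.93923 rad → d = 6371·c ≈ 5983.86 km.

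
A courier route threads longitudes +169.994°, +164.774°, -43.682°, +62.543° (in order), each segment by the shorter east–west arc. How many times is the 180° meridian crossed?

Leg 1: +169.994° → +164.774°, shortest Δλ = -5.22° (west) — does not cross 180°.
Leg 2: +164.774° → -43.682°, shortest Δλ = 151.544° (east) — crosses 180°.
Leg 3: -43.682° → +62.543°, shortest Δλ = 106.225° (east) — does not cross 180°.
Total crossings: 1.

1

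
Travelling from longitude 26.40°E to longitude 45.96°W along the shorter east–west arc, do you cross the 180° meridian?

No

Signed shortest Δλ = ((-45.96 − 26.40 + 180) mod 360) − 180 = -72.36°.
Going west by 72.36° from +26.40° reaches -45.96° without touching 180°.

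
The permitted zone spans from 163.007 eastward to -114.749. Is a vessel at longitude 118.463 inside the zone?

Band width going east from +163.007° to -114.749°: ((-114.749 − 163.007) mod 360) = 82.244°.
Offset of +118.463° east of the west edge: ((118.463 − 163.007) mod 360) = 315.456°.
315.456° > 82.244° ⇒ outside.

No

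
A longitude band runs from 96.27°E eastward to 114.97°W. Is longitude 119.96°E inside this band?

Band width going east from +96.27° to -114.97°: ((-114.97 − 96.27) mod 360) = 148.76°.
Offset of +119.96° east of the west edge: ((119.96 − 96.27) mod 360) = 23.69°.
23.69° ≤ 148.76° ⇒ inside.

Yes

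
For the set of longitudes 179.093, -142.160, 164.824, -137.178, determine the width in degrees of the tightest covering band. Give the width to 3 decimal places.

Sort the longitudes: -142.160°, -137.178°, +164.824°, +179.093°.
Eastward gaps between consecutive values (wrapping around): 4.982°, 302.002°, 14.269°, 38.747°.
Largest gap = 302.002° ⇒ minimal covering band is its complement: 360° − 302.002° = 57.998°.
Band runs from +164.824° eastward to -137.178°, crossing the antimeridian.

57.998°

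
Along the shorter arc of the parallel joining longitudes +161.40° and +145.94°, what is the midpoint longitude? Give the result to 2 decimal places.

+153.67°

Signed shortest Δλ from +161.40° to +145.94° is -15.46°.
Midpoint longitude = +161.40° + (-15.46°)/2 = +161.40° − 7.73° = +153.67°.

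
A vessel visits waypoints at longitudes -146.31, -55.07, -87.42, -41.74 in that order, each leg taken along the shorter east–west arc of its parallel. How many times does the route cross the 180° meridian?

Leg 1: -146.31° → -55.07°, shortest Δλ = 91.24° (east) — does not cross 180°.
Leg 2: -55.07° → -87.42°, shortest Δλ = -32.35° (west) — does not cross 180°.
Leg 3: -87.42° → -41.74°, shortest Δλ = 45.68° (east) — does not cross 180°.
Total crossings: 0.

0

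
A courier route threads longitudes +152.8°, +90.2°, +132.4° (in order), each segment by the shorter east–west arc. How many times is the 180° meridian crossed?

0

Leg 1: +152.8° → +90.2°, shortest Δλ = -62.6° (west) — does not cross 180°.
Leg 2: +90.2° → +132.4°, shortest Δλ = 42.2° (east) — does not cross 180°.
Total crossings: 0.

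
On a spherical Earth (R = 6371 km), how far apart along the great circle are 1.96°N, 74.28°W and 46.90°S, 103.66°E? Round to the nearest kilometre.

Δλ = 103.66 − -74.28 = 177.94°.
Δφ = -46.90 − 1.96 = -48.86°.
a = sin²(Δφ/2) + cos φ₁ · cos φ₂ · sin²(Δλ/2) = 0.853703.
c = 2·atan2(√a, √(1−a)) = 2.35662 rad → d = 6371·c ≈ 15014.01 km.

15014 km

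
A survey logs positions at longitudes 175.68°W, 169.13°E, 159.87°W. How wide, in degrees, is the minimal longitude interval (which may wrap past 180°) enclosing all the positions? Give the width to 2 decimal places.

31.00°

Sort the longitudes: -175.68°, -159.87°, +169.13°.
Eastward gaps between consecutive values (wrapping around): 15.81°, 329.00°, 15.19°.
Largest gap = 329.00° ⇒ minimal covering band is its complement: 360° − 329.00° = 31.00°.
Band runs from +169.13° eastward to -159.87°, crossing the antimeridian.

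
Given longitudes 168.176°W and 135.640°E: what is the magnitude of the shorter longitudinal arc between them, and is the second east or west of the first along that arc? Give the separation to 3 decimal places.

56.184° west

Raw difference: 135.640 − -168.176 = 303.816°.
Normalise into (−180°, 180°]: 303.816° − 360° = -56.184°.
Negative ⇒ the second point lies to the west; separation 56.184°.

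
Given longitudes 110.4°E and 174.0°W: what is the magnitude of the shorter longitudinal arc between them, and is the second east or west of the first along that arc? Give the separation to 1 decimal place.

75.6° east

Raw difference: -174.0 − 110.4 = -284.4°.
Normalise into (−180°, 180°]: -284.4° + 360° = 75.6°.
Positive ⇒ the second point lies to the east; separation 75.6°.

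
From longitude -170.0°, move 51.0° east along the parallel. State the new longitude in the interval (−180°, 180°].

-119.0°

Start at -170.0°; shift +51.0° → -119.0°.
-119.0° already lies in (−180°, 180°].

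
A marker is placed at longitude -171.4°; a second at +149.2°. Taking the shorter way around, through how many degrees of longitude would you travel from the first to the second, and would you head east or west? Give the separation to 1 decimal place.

Raw difference: 149.2 − -171.4 = 320.6°.
Normalise into (−180°, 180°]: 320.6° − 360° = -39.4°.
Negative ⇒ the second point lies to the west; separation 39.4°.

39.4° west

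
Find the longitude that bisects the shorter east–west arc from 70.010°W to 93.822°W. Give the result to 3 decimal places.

81.916°W

Signed shortest Δλ from -70.010° to -93.822° is -23.812°.
Midpoint longitude = -70.010° + (-23.812°)/2 = -70.010° − 11.906° = -81.916°.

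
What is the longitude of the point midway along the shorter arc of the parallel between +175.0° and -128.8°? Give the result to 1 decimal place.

-156.9°

Signed shortest Δλ from +175.0° to -128.8° is +56.2°.
Midpoint longitude = +175.0° + (+56.2°)/2 = +175.0° + 28.1° = +203.1°.
Normalise into (−180°, 180°]: -156.9°.
(The naïve average (+175.0 + -128.8)/2 = 23.1° is on the wrong side of the globe.)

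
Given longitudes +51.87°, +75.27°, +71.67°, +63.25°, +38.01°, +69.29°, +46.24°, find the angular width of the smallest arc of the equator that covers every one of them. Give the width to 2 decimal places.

37.26°

Sort the longitudes: +38.01°, +46.24°, +51.87°, +63.25°, +69.29°, +71.67°, +75.27°.
Eastward gaps between consecutive values (wrapping around): 8.23°, 5.63°, 11.38°, 6.04°, 2.38°, 3.60°, 322.74°.
Largest gap = 322.74° ⇒ minimal covering band is its complement: 360° − 322.74° = 37.26°.
Band runs from +38.01° eastward to +75.27°.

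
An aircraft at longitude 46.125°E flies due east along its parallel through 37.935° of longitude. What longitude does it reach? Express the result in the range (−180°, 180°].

84.060°E

Start at +46.125°; shift +37.935° → +84.060°.
+84.060° already lies in (−180°, 180°].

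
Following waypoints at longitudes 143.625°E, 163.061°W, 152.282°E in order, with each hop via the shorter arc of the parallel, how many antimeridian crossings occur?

Leg 1: +143.625° → -163.061°, shortest Δλ = 53.314° (east) — crosses 180°.
Leg 2: -163.061° → +152.282°, shortest Δλ = -44.657° (west) — crosses 180°.
Total crossings: 2.

2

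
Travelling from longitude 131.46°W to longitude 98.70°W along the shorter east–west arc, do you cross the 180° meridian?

No

Signed shortest Δλ = ((-98.70 − -131.46 + 180) mod 360) − 180 = 32.76°.
Going east by 32.76° from -131.46° reaches -98.70° without touching 180°.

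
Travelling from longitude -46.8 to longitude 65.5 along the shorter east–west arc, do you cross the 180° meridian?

No

Signed shortest Δλ = ((65.5 − -46.8 + 180) mod 360) − 180 = 112.3°.
Going east by 112.3° from -46.8° reaches +65.5° without touching 180°.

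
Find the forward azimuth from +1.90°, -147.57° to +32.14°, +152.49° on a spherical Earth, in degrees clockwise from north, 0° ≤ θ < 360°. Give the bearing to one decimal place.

305.2°

Δλ = 152.49 − -147.57 = 300.06°; wrapped into (−180°, 180°]: -59.94°.
θ = atan2( sin Δλ · cos φ₂ , cos φ₁ · sin φ₂ − sin φ₁ · cos φ₂ · cos Δλ )
  = atan2(-0.73286, 0.51763) = -54.766° → normalised to [0°, 360°): 305.234°.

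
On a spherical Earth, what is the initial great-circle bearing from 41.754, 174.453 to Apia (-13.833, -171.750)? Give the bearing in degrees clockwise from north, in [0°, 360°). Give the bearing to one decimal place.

Δλ = -171.750 − 174.453 = -346.203°; wrapped into (−180°, 180°]: 13.797°.
θ = atan2( sin Δλ · cos φ₂ , cos φ₁ · sin φ₂ − sin φ₁ · cos φ₂ · cos Δλ )
  = atan2(0.23157, -0.80633) = 163.977° → normalised to [0°, 360°): 163.977°.

164.0°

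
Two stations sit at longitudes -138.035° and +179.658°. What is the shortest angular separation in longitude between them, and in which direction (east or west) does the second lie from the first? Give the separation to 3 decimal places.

42.307° west

Raw difference: 179.658 − -138.035 = 317.693°.
Normalise into (−180°, 180°]: 317.693° − 360° = -42.307°.
Negative ⇒ the second point lies to the west; separation 42.307°.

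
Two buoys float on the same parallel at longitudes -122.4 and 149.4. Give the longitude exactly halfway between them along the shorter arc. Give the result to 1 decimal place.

-166.5°

Signed shortest Δλ from -122.4° to +149.4° is -88.2°.
Midpoint longitude = -122.4° + (-88.2°)/2 = -122.4° − 44.1° = -166.5°.
(The naïve average (-122.4 + +149.4)/2 = 13.5° is on the wrong side of the globe.)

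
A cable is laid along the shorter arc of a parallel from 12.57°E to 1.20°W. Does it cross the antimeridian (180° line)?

No

Signed shortest Δλ = ((-1.20 − 12.57 + 180) mod 360) − 180 = -13.77°.
Going west by 13.77° from +12.57° reaches -1.20° without touching 180°.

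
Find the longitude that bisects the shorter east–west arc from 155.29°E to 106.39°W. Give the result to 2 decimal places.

155.55°W

Signed shortest Δλ from +155.29° to -106.39° is +98.32°.
Midpoint longitude = +155.29° + (+98.32°)/2 = +155.29° + 49.16° = +204.45°.
Normalise into (−180°, 180°]: -155.55°.
(The naïve average (+155.29 + -106.39)/2 = 24.45° is on the wrong side of the globe.)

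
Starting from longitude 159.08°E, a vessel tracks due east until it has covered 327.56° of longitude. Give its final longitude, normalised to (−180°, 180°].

Start at +159.08°; shift +327.56° → +486.64°.
+486.64° lies outside (−180°, 180°]; subtract 360° → +126.64°.

126.64°E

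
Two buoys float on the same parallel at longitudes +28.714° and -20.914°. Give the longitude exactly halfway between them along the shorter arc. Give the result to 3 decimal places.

Signed shortest Δλ from +28.714° to -20.914° is -49.628°.
Midpoint longitude = +28.714° + (-49.628°)/2 = +28.714° − 24.814° = +3.900°.

+3.900°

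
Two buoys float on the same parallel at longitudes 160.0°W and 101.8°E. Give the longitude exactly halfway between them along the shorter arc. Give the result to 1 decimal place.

150.9°E

Signed shortest Δλ from -160.0° to +101.8° is -98.2°.
Midpoint longitude = -160.0° + (-98.2°)/2 = -160.0° − 49.1° = -209.1°.
Normalise into (−180°, 180°]: +150.9°.
(The naïve average (-160.0 + +101.8)/2 = -29.1° is on the wrong side of the globe.)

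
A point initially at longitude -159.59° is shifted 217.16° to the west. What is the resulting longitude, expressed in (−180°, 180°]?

Start at -159.59°; shift −217.16° → -376.75°.
-376.75° lies outside (−180°, 180°]; add 360° → -16.75°.

-16.75°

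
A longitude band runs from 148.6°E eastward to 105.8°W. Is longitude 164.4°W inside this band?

Yes

Band width going east from +148.6° to -105.8°: ((-105.8 − 148.6) mod 360) = 105.6°.
Offset of -164.4° east of the west edge: ((-164.4 − 148.6) mod 360) = 47.0°.
47.0° ≤ 105.6° ⇒ inside.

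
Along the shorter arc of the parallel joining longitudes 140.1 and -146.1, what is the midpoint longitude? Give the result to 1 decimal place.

Signed shortest Δλ from +140.1° to -146.1° is +73.8°.
Midpoint longitude = +140.1° + (+73.8°)/2 = +140.1° + 36.9° = +177.0°.
(The naïve average (+140.1 + -146.1)/2 = -3.0° is on the wrong side of the globe.)

+177.0°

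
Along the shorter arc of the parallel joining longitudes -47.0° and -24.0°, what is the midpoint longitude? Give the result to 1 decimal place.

Signed shortest Δλ from -47.0° to -24.0° is +23.0°.
Midpoint longitude = -47.0° + (+23.0°)/2 = -47.0° + 11.5° = -35.5°.

-35.5°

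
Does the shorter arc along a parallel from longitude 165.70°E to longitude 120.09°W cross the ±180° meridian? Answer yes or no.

Yes

Naïve |-120.09 − 165.70| = 285.79° > 180°, so the shorter arc goes the other way round — across 180°.
Signed shortest Δλ = ((-120.09 − 165.70 + 180) mod 360) − 180 = 74.21°.
Going east by 74.21° from +165.70° passes through 180° before reaching -120.09°.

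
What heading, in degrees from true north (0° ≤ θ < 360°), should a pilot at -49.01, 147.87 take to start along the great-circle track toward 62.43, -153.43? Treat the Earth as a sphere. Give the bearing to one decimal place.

Δλ = -153.43 − 147.87 = -301.30°; wrapped into (−180°, 180°]: 58.70°.
θ = atan2( sin Δλ · cos φ₂ , cos φ₁ · sin φ₂ − sin φ₁ · cos φ₂ · cos Δλ )
  = atan2(0.39547, 0.76294) = 27.400° → normalised to [0°, 360°): 27.400°.

27.4°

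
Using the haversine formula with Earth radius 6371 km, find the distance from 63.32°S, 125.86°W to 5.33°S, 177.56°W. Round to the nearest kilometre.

Δλ = -177.56 − -125.86 = -51.70°.
Δφ = -5.33 − -63.32 = 57.99°.
a = sin²(Δφ/2) + cos φ₁ · cos φ₂ · sin²(Δλ/2) = 0.319958.
c = 2·atan2(√a, √(1−a)) = 1.20244 rad → d = 6371·c ≈ 7660.74 km.

7661 km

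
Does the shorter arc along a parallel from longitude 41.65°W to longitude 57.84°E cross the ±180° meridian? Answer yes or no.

No

Signed shortest Δλ = ((57.84 − -41.65 + 180) mod 360) − 180 = 99.49°.
Going east by 99.49° from -41.65° reaches +57.84° without touching 180°.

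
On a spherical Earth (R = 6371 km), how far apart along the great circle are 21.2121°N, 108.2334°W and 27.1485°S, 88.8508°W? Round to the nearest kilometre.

Δλ = -88.8508 − -108.2334 = 19.3826°.
Δφ = -27.1485 − 21.2121 = -48.3606°.
a = sin²(Δφ/2) + cos φ₁ · cos φ₂ · sin²(Δλ/2) = 0.191288.
c = 2·atan2(√a, √(1−a)) = 0.90533 rad → d = 6371·c ≈ 5767.87 km.

5768 km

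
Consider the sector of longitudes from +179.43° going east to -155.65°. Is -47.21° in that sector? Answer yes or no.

No

Band width going east from +179.43° to -155.65°: ((-155.65 − 179.43) mod 360) = 24.92°.
Offset of -47.21° east of the west edge: ((-47.21 − 179.43) mod 360) = 133.36°.
133.36° > 24.92° ⇒ outside.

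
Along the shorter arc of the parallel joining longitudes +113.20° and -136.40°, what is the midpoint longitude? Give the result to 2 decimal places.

Signed shortest Δλ from +113.20° to -136.40° is +110.40°.
Midpoint longitude = +113.20° + (+110.40°)/2 = +113.20° + 55.20° = +168.40°.
(The naïve average (+113.20 + -136.40)/2 = -11.6° is on the wrong side of the globe.)

+168.40°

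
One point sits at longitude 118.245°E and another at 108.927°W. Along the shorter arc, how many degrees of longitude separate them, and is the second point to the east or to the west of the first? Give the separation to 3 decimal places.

132.828° east

Raw difference: -108.927 − 118.245 = -227.172°.
Normalise into (−180°, 180°]: -227.172° + 360° = 132.828°.
Positive ⇒ the second point lies to the east; separation 132.828°.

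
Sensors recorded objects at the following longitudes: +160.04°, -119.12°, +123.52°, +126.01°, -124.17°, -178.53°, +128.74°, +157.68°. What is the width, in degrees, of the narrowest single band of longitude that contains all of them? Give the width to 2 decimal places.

117.36°

Sort the longitudes: -178.53°, -124.17°, -119.12°, +123.52°, +126.01°, +128.74°, +157.68°, +160.04°.
Eastward gaps between consecutive values (wrapping around): 54.36°, 5.05°, 242.64°, 2.49°, 2.73°, 28.94°, 2.36°, 21.43°.
Largest gap = 242.64° ⇒ minimal covering band is its complement: 360° − 242.64° = 117.36°.
Band runs from +123.52° eastward to -119.12°, crossing the antimeridian.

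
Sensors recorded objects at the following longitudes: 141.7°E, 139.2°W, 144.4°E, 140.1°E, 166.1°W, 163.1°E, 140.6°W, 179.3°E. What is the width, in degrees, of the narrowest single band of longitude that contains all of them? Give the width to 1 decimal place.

80.7°

Sort the longitudes: -166.1°, -140.6°, -139.2°, +140.1°, +141.7°, +144.4°, +163.1°, +179.3°.
Eastward gaps between consecutive values (wrapping around): 25.5°, 1.4°, 279.3°, 1.6°, 2.7°, 18.7°, 16.2°, 14.6°.
Largest gap = 279.3° ⇒ minimal covering band is its complement: 360° − 279.3° = 80.7°.
Band runs from +140.1° eastward to -139.2°, crossing the antimeridian.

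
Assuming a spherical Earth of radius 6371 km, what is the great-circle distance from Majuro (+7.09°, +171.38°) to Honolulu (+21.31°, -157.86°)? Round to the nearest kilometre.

3662 km

Δλ = -157.86 − 171.38 = -329.24°; wrapped into (−180°, 180°]: 30.76°.
Δφ = 21.31 − 7.09 = 14.22°.
a = sin²(Δφ/2) + cos φ₁ · cos φ₂ · sin²(Δλ/2) = 0.080351.
c = 2·atan2(√a, √(1−a)) = 0.57481 rad → d = 6371·c ≈ 3662.09 km.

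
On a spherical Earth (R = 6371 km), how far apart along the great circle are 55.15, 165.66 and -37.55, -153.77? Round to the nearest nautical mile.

Δλ = -153.77 − 165.66 = -319.43°; wrapped into (−180°, 180°]: 40.57°.
Δφ = -37.55 − 55.15 = -92.70°.
a = sin²(Δφ/2) + cos φ₁ · cos φ₂ · sin²(Δλ/2) = 0.578006.
c = 2·atan2(√a, √(1−a)) = 1.72745 rad → d = 6371·c ≈ 11005.58 km ≈ 5942.54 nmi.

5943 nmi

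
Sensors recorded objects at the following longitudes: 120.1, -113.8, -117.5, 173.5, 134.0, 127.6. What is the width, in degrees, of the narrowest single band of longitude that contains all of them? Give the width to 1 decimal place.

126.1°

Sort the longitudes: -117.5°, -113.8°, +120.1°, +127.6°, +134.0°, +173.5°.
Eastward gaps between consecutive values (wrapping around): 3.7°, 233.9°, 7.5°, 6.4°, 39.5°, 69.0°.
Largest gap = 233.9° ⇒ minimal covering band is its complement: 360° − 233.9° = 126.1°.
Band runs from +120.1° eastward to -113.8°, crossing the antimeridian.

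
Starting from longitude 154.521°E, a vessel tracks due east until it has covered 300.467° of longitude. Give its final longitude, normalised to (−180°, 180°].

Start at +154.521°; shift +300.467° → +454.988°.
+454.988° lies outside (−180°, 180°]; subtract 360° → +94.988°.

94.988°E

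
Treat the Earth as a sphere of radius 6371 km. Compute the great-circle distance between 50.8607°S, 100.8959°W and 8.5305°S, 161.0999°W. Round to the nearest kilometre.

Δλ = -161.0999 − -100.8959 = -60.2040°.
Δφ = -8.5305 − -50.8607 = 42.3302°.
a = sin²(Δφ/2) + cos φ₁ · cos φ₂ · sin²(Δλ/2) = 0.287381.
c = 2·atan2(√a, √(1−a)) = 1.13157 rad → d = 6371·c ≈ 7209.25 km.

7209 km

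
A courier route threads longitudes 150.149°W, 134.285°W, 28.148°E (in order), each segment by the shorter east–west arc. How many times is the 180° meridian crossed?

0

Leg 1: -150.149° → -134.285°, shortest Δλ = 15.864° (east) — does not cross 180°.
Leg 2: -134.285° → +28.148°, shortest Δλ = 162.433° (east) — does not cross 180°.
Total crossings: 0.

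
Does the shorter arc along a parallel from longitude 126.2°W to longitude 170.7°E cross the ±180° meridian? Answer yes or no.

Naïve |170.7 − -126.2| = 296.9° > 180°, so the shorter arc goes the other way round — across 180°.
Signed shortest Δλ = ((170.7 − -126.2 + 180) mod 360) − 180 = -63.1°.
Going west by 63.1° from -126.2° passes through 180° before reaching +170.7°.

Yes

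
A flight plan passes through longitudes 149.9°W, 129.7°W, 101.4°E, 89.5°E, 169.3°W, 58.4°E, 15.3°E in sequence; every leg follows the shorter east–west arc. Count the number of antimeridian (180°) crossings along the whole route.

Leg 1: -149.9° → -129.7°, shortest Δλ = 20.2° (east) — does not cross 180°.
Leg 2: -129.7° → +101.4°, shortest Δλ = -128.9° (west) — crosses 180°.
Leg 3: +101.4° → +89.5°, shortest Δλ = -11.9° (west) — does not cross 180°.
Leg 4: +89.5° → -169.3°, shortest Δλ = 101.2° (east) — crosses 180°.
Leg 5: -169.3° → +58.4°, shortest Δλ = -132.3° (west) — crosses 180°.
Leg 6: +58.4° → +15.3°, shortest Δλ = -43.1° (west) — does not cross 180°.
Total crossings: 3.

3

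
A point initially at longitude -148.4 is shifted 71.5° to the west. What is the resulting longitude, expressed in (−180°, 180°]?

Start at -148.4°; shift −71.5° → -219.9°.
-219.9° lies outside (−180°, 180°]; add 360° → +140.1°.

+140.1°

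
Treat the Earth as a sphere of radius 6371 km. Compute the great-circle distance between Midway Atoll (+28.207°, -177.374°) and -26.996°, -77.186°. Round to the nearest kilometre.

Δλ = -77.186 − -177.374 = 100.188°.
Δφ = -26.996 − 28.207 = -55.203°.
a = sin²(Δφ/2) + cos φ₁ · cos φ₂ · sin²(Δλ/2) = 0.676721.
c = 2·atan2(√a, √(1−a)) = 1.93204 rad → d = 6371·c ≈ 12309.06 km.

12309 km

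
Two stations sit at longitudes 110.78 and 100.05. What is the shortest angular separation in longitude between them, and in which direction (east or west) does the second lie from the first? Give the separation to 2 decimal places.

Raw difference: 100.05 − 110.78 = -10.73°.
Normalise into (−180°, 180°]: -10.73° stays -10.73°.
Negative ⇒ the second point lies to the west; separation 10.73°.

10.73° west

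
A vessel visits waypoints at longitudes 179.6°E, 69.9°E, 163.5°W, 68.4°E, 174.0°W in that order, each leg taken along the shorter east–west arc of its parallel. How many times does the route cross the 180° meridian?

3

Leg 1: +179.6° → +69.9°, shortest Δλ = -109.7° (west) — does not cross 180°.
Leg 2: +69.9° → -163.5°, shortest Δλ = 126.6° (east) — crosses 180°.
Leg 3: -163.5° → +68.4°, shortest Δλ = -128.1° (west) — crosses 180°.
Leg 4: +68.4° → -174.0°, shortest Δλ = 117.6° (east) — crosses 180°.
Total crossings: 3.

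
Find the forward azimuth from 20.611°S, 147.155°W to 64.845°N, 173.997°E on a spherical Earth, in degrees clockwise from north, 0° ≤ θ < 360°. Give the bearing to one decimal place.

Δλ = 173.997 − -147.155 = 321.152°; wrapped into (−180°, 180°]: -38.848°.
θ = atan2( sin Δλ · cos φ₂ , cos φ₁ · sin φ₂ − sin φ₁ · cos φ₂ · cos Δλ )
  = atan2(-0.26663, 0.96376) = -15.464° → normalised to [0°, 360°): 344.536°.

344.5°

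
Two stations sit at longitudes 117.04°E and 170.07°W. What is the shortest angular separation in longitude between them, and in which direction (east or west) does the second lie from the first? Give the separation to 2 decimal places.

72.89° east

Raw difference: -170.07 − 117.04 = -287.11°.
Normalise into (−180°, 180°]: -287.11° + 360° = 72.89°.
Positive ⇒ the second point lies to the east; separation 72.89°.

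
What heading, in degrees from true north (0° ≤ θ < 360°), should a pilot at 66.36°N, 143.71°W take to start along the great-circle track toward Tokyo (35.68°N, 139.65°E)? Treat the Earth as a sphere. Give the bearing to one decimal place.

274.5°

Δλ = 139.65 − -143.71 = 283.36°; wrapped into (−180°, 180°]: -76.64°.
θ = atan2( sin Δλ · cos φ₂ , cos φ₁ · sin φ₂ − sin φ₁ · cos φ₂ · cos Δλ )
  = atan2(-0.79030, 0.06194) = -85.519° → normalised to [0°, 360°): 274.481°.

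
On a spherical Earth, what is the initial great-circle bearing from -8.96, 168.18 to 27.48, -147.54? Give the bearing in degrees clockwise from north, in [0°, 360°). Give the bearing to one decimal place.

Δλ = -147.54 − 168.18 = -315.72°; wrapped into (−180°, 180°]: 44.28°.
θ = atan2( sin Δλ · cos φ₂ , cos φ₁ · sin φ₂ − sin φ₁ · cos φ₂ · cos Δλ )
  = atan2(0.61939, 0.55473) = 48.152° → normalised to [0°, 360°): 48.152°.

48.2°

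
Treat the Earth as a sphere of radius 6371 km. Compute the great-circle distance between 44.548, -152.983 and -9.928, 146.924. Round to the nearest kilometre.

8535 km

Δλ = 146.924 − -152.983 = 299.907°; wrapped into (−180°, 180°]: -60.093°.
Δφ = -9.928 − 44.548 = -54.476°.
a = sin²(Δφ/2) + cos φ₁ · cos φ₂ · sin²(Δλ/2) = 0.385469.
c = 2·atan2(√a, √(1−a)) = 1.33968 rad → d = 6371·c ≈ 8535.12 km.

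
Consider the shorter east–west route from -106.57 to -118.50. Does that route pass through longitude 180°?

Signed shortest Δλ = ((-118.50 − -106.57 + 180) mod 360) − 180 = -11.93°.
Going west by 11.93° from -106.57° reaches -118.50° without touching 180°.

No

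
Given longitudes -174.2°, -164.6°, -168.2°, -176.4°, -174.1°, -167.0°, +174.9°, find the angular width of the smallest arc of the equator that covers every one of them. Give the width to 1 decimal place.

Sort the longitudes: -176.4°, -174.2°, -174.1°, -168.2°, -167.0°, -164.6°, +174.9°.
Eastward gaps between consecutive values (wrapping around): 2.2°, 0.1°, 5.9°, 1.2°, 2.4°, 339.5°, 8.7°.
Largest gap = 339.5° ⇒ minimal covering band is its complement: 360° − 339.5° = 20.5°.
Band runs from +174.9° eastward to -164.6°, crossing the antimeridian.

20.5°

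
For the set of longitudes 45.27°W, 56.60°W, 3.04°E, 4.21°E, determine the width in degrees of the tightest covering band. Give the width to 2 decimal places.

Sort the longitudes: -56.60°, -45.27°, +3.04°, +4.21°.
Eastward gaps between consecutive values (wrapping around): 11.33°, 48.31°, 1.17°, 299.19°.
Largest gap = 299.19° ⇒ minimal covering band is its complement: 360° − 299.19° = 60.81°.
Band runs from -56.60° eastward to +4.21°.

60.81°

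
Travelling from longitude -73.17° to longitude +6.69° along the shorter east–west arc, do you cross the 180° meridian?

No

Signed shortest Δλ = ((6.69 − -73.17 + 180) mod 360) − 180 = 79.86°.
Going east by 79.86° from -73.17° reaches +6.69° without touching 180°.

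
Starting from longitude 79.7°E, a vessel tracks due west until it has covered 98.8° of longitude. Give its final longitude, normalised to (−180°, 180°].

Start at +79.7°; shift −98.8° → -19.1°.
-19.1° already lies in (−180°, 180°].

19.1°W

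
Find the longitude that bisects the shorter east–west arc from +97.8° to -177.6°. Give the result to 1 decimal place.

+140.1°

Signed shortest Δλ from +97.8° to -177.6° is +84.6°.
Midpoint longitude = +97.8° + (+84.6°)/2 = +97.8° + 42.3° = +140.1°.
(The naïve average (+97.8 + -177.6)/2 = -39.9° is on the wrong side of the globe.)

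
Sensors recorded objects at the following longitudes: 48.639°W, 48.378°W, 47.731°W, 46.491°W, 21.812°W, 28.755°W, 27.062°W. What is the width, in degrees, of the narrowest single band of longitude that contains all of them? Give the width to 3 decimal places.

26.827°

Sort the longitudes: -48.639°, -48.378°, -47.731°, -46.491°, -28.755°, -27.062°, -21.812°.
Eastward gaps between consecutive values (wrapping around): 0.261°, 0.647°, 1.240°, 17.736°, 1.693°, 5.250°, 333.173°.
Largest gap = 333.173° ⇒ minimal covering band is its complement: 360° − 333.173° = 26.827°.
Band runs from -48.639° eastward to -21.812°.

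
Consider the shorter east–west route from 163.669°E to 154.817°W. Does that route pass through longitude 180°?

Naïve |-154.817 − 163.669| = 318.486° > 180°, so the shorter arc goes the other way round — across 180°.
Signed shortest Δλ = ((-154.817 − 163.669 + 180) mod 360) − 180 = 41.514°.
Going east by 41.514° from +163.669° passes through 180° before reaching -154.817°.

Yes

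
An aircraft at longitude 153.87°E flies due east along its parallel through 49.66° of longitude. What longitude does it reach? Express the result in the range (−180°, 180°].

156.47°W

Start at +153.87°; shift +49.66° → +203.53°.
+203.53° lies outside (−180°, 180°]; subtract 360° → -156.47°.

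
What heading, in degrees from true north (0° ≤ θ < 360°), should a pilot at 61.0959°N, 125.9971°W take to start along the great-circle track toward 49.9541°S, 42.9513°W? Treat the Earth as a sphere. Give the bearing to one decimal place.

124.5°

Δλ = -42.9513 − -125.9971 = 83.0458°.
θ = atan2( sin Δλ · cos φ₂ , cos φ₁ · sin φ₂ − sin φ₁ · cos φ₂ · cos Δλ )
  = atan2(0.63867, -0.43821) = 124.455° → normalised to [0°, 360°): 124.455°.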